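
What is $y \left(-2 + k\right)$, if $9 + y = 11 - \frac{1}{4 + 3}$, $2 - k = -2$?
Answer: $\frac{26}{7} \approx 3.7143$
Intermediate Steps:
$k = 4$ ($k = 2 - -2 = 2 + 2 = 4$)
$y = \frac{13}{7}$ ($y = -9 + \left(11 - \frac{1}{4 + 3}\right) = -9 + \left(11 - \frac{1}{7}\right) = -9 + \frac{76}{7} = \frac{13}{7} \approx 1.8571$)
$y \left(-2 + k\right) = \frac{13 \left(-2 + 4\right)}{7} = \frac{13}{7} \cdot 2 = \frac{26}{7}$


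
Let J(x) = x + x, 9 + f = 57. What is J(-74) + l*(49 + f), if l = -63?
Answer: -6259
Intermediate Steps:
f = 48 (f = -9 + 57 = 48)
J(x) = 2*x
J(-74) + l*(49 + f) = 2*(-74) - 63*(49 + 48) = -148 - 63*97 = -148 - 6111 = -6259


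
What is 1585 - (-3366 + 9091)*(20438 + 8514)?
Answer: -165748615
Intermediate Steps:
1585 - (-3366 + 9091)*(20438 + 8514) = 1585 - 5725*28952 = 1585 - 1*165750200 = 1585 - 165750200 = -165748615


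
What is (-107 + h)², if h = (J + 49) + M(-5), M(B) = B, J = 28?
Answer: 1225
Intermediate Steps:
h = 72 (h = (28 + 49) - 5 = 77 - 5 = 72)
(-107 + h)² = (-107 + 72)² = (-35)² = 1225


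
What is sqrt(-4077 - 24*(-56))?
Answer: I*sqrt(2733) ≈ 52.278*I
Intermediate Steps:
sqrt(-4077 - 24*(-56)) = sqrt(-4077 - 3*(-448)) = sqrt(-4077 + 1344) = sqrt(-2733) = I*sqrt(2733)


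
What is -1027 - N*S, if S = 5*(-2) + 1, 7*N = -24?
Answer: -7405/7 ≈ -1057.9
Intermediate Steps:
N = -24/7 (N = (1/7)*(-24) = -24/7 ≈ -3.4286)
S = -9 (S = -10 + 1 = -9)
-1027 - N*S = -1027 - (-24)*(-9)/7 = -1027 - 1*216/7 = -1027 - 216/7 = -7405/7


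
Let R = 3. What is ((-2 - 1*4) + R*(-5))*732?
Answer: -15372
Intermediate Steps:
((-2 - 1*4) + R*(-5))*732 = ((-2 - 1*4) + 3*(-5))*732 = ((-2 - 4) - 15)*732 = (-6 - 15)*732 = -21*732 = -15372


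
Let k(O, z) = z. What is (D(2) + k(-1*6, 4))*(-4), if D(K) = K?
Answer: -24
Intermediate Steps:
(D(2) + k(-1*6, 4))*(-4) = (2 + 4)*(-4) = 6*(-4) = -24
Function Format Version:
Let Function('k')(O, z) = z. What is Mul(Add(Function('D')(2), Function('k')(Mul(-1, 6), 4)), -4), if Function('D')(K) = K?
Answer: -24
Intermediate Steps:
Mul(Add(Function('D')(2), Function('k')(Mul(-1, 6), 4)), -4) = Mul(Add(2, 4), -4) = Mul(6, -4) = -24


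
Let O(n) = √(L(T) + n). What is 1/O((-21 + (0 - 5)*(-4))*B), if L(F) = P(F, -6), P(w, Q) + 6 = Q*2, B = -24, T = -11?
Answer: √6/6 ≈ 0.40825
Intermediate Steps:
P(w, Q) = -6 + 2*Q (P(w, Q) = -6 + Q*2 = -6 + 2*Q)
L(F) = -18 (L(F) = -6 + 2*(-6) = -6 - 12 = -18)
O(n) = √(-18 + n)
1/O((-21 + (0 - 5)*(-4))*B) = 1/(√(-18 + (-21 + (0 - 5)*(-4))*(-24))) = 1/(√(-18 + (-21 - 5*(-4))*(-24))) = 1/(√(-18 + (-21 + 20)*(-24))) = 1/(√(-18 - 1*(-24))) = 1/(√(-18 + 24)) = 1/(√6) = √6/6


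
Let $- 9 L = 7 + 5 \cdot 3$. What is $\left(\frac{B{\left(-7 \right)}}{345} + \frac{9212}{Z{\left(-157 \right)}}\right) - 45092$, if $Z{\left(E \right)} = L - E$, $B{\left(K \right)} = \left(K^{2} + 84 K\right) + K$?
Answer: $- \frac{7203860522}{159965} \approx -45034.0$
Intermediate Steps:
$B{\left(K \right)} = K^{2} + 85 K$
$L = - \frac{22}{9}$ ($L = - \frac{7 + 5 \cdot 3}{9} = - \frac{7 + 15}{9} = \left(- \frac{1}{9}\right) 22 = - \frac{22}{9} \approx -2.4444$)
$Z{\left(E \right)} = - \frac{22}{9} - E$
$\left(\frac{B{\left(-7 \right)}}{345} + \frac{9212}{Z{\left(-157 \right)}}\right) - 45092 = \left(\frac{\left(-7\right) \left(85 - 7\right)}{345} + \frac{9212}{- \frac{22}{9} - -157}\right) - 45092 = \left(\left(-7\right) 78 \cdot \frac{1}{345} + \frac{9212}{- \frac{22}{9} + 157}\right) - 45092 = \left(\left(-546\right) \frac{1}{345} + \frac{9212}{\frac{1391}{9}}\right) - 45092 = \left(- \frac{182}{115} + 9212 \cdot \frac{9}{1391}\right) - 45092 = \left(- \frac{182}{115} + \frac{82908}{1391}\right) - 45092 = \frac{9281258}{159965} - 45092 = - \frac{7203860522}{159965}$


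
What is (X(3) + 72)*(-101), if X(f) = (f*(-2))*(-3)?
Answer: -9090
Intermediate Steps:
X(f) = 6*f (X(f) = -2*f*(-3) = 6*f)
(X(3) + 72)*(-101) = (6*3 + 72)*(-101) = (18 + 72)*(-101) = 90*(-101) = -9090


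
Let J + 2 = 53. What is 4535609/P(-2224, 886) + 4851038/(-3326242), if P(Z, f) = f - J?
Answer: 7541241267324/1388706035 ≈ 5430.4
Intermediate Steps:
J = 51 (J = -2 + 53 = 51)
P(Z, f) = -51 + f (P(Z, f) = f - 1*51 = f - 51 = -51 + f)
4535609/P(-2224, 886) + 4851038/(-3326242) = 4535609/(-51 + 886) + 4851038/(-3326242) = 4535609/835 + 4851038*(-1/3326242) = 4535609*(1/835) - 2425519/1663121 = 4535609/835 - 2425519/1663121 = 7541241267324/1388706035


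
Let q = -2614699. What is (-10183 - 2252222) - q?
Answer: 352294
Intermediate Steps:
(-10183 - 2252222) - q = (-10183 - 2252222) - 1*(-2614699) = -2262405 + 2614699 = 352294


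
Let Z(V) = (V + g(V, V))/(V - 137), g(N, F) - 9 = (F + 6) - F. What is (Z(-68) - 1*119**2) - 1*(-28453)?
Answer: 2929913/205 ≈ 14292.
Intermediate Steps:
g(N, F) = 15 (g(N, F) = 9 + ((F + 6) - F) = 9 + ((6 + F) - F) = 9 + 6 = 15)
Z(V) = (15 + V)/(-137 + V) (Z(V) = (V + 15)/(V - 137) = (15 + V)/(-137 + V))
(Z(-68) - 1*119**2) - 1*(-28453) = ((15 - 68)/(-137 - 68) - 1*119**2) - 1*(-28453) = (-53/(-205) - 1*14161) + 28453 = (-1/205*(-53) - 14161) + 28453 = (53/205 - 14161) + 28453 = -2902952/205 + 28453 = 2929913/205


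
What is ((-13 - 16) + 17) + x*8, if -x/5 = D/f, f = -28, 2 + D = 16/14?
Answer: -648/49 ≈ -13.224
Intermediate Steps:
D = -6/7 (D = -2 + 16/14 = -2 + 16*(1/14) = -2 + 8/7 = -6/7 ≈ -0.85714)
x = -15/98 (x = -(-30)/(7*(-28)) = -(-30)*(-1)/(7*28) = -5*3/98 = -15/98 ≈ -0.15306)
((-13 - 16) + 17) + x*8 = ((-13 - 16) + 17) - 15/98*8 = (-29 + 17) - 60/49 = -12 - 60/49 = -648/49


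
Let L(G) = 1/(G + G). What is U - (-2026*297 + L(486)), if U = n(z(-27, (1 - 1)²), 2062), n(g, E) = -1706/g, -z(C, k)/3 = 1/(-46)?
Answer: 559447559/972 ≈ 5.7556e+5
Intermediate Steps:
L(G) = 1/(2*G)
z(C, k) = 3/46 (z(C, k) = -3/(-46) = -3*(-1/46) = 3/46)
U = -78476/3 (U = -1706/3/46 = -1706*46/3 = -78476/3 ≈ -26159.)
U - (-2026*297 + L(486)) = -78476/3 - (-2026*297 + (½)/486) = -78476/3 - (-601722 + (½)*(1/486)) = -78476/3 - (-601722 + 1/972) = -78476/3 - 1*(-584873783/972) = -78476/3 + 584873783/972 = 559447559/972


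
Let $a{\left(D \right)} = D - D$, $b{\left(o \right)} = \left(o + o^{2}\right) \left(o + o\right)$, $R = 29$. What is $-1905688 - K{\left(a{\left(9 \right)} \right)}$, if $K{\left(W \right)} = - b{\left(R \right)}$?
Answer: $-1855228$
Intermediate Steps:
$b{\left(o \right)} = 2 o \left(o + o^{2}\right)$ ($b{\left(o \right)} = \left(o + o^{2}\right) 2 o = 2 o \left(o + o^{2}\right)$)
$a{\left(D \right)} = 0$
$K{\left(W \right)} = -50460$ ($K{\left(W \right)} = - 2 \cdot 29^{2} \left(1 + 29\right) = - 2 \cdot 841 \cdot 30 = \left(-1\right) 50460 = -50460$)
$-1905688 - K{\left(a{\left(9 \right)} \right)} = -1905688 - -50460 = -1905688 + 50460 = -1855228$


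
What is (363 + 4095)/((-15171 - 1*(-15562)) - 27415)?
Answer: -743/4504 ≈ -0.16496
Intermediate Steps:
(363 + 4095)/((-15171 - 1*(-15562)) - 27415) = 4458/((-15171 + 15562) - 27415) = 4458/(391 - 27415) = 4458/(-27024) = 4458*(-1/27024) = -743/4504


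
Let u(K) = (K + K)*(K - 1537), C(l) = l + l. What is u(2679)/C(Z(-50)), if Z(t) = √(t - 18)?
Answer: -1529709*I*√17/17 ≈ -3.7101e+5*I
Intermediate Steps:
Z(t) = √(-18 + t)
C(l) = 2*l
u(K) = 2*K*(-1537 + K) (u(K) = (2*K)*(-1537 + K) = 2*K*(-1537 + K))
u(2679)/C(Z(-50)) = (2*2679*(-1537 + 2679))/((2*√(-18 - 50))) = (2*2679*1142)/((2*√(-68))) = 6118836/((2*(2*I*√17))) = 6118836/((4*I*√17)) = 6118836*(-I*√17/68) = -1529709*I*√17/17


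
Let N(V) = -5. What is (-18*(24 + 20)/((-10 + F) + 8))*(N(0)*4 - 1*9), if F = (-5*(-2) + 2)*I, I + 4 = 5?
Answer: 11484/5 ≈ 2296.8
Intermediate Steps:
I = 1 (I = -4 + 5 = 1)
F = 12 (F = (-5*(-2) + 2)*1 = (10 + 2)*1 = 12*1 = 12)
(-18*(24 + 20)/((-10 + F) + 8))*(N(0)*4 - 1*9) = (-18*(24 + 20)/((-10 + 12) + 8))*(-5*4 - 1*9) = (-792/(2 + 8))*(-20 - 9) = -792/10*(-29) = -18*22/5*(-29) = -396/5*(-29) = 11484/5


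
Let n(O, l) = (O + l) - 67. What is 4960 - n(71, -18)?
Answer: 4974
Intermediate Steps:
n(O, l) = -67 + O + l
4960 - n(71, -18) = 4960 - (-67 + 71 - 18) = 4960 - 1*(-14) = 4960 + 14 = 4974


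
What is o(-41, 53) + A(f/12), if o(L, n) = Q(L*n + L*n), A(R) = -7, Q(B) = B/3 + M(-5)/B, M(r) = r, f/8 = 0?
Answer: -18978967/13038 ≈ -1455.7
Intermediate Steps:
f = 0 (f = 8*0 = 0)
Q(B) = -5/B + B/3 (Q(B) = B/3 - 5/B = -5/B + B/3)
o(L, n) = -5/(2*L*n) + 2*L*n/3 (o(L, n) = -5/(L*n + L*n) + (L*n + L*n)/3 = -5*1/(2*L*n) + (2*L*n)/3 = -5/(2*L*n) + 2*L*n/3)
o(-41, 53) + A(f/12) = (-5/2/(-41*53) + (⅔)*(-41)*53) - 7 = (-5/2*(-1/41)*1/53 - 4346/3) - 7 = (5/4346 - 4346/3) - 7 = -18887701/13038 - 7 = -18978967/13038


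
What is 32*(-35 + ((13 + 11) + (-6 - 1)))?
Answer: -576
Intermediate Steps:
32*(-35 + ((13 + 11) + (-6 - 1))) = 32*(-35 + (24 - 7)) = 32*(-35 + 17) = 32*(-18) = -576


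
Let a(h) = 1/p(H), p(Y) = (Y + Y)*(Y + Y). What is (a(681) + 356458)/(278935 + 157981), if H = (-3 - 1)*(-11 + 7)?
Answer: 365012993/447401984 ≈ 0.81585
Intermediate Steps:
H = 16 (H = -4*(-4) = 16)
p(Y) = 4*Y**2 (p(Y) = (2*Y)*(2*Y) = 4*Y**2)
a(h) = 1/1024 (a(h) = 1/(4*16**2) = 1/(4*256) = 1/1024)
(a(681) + 356458)/(278935 + 157981) = (1/1024 + 356458)/(278935 + 157981) = (365012993/1024)/436916 = (365012993/1024)*(1/436916) = 365012993/447401984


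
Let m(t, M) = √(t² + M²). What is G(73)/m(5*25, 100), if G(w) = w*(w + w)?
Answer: 10658*√41/1025 ≈ 66.580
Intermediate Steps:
G(w) = 2*w² (G(w) = w*(2*w) = 2*w²)
m(t, M) = √(M² + t²)
G(73)/m(5*25, 100) = (2*73²)/(√(100² + (5*25)²)) = (2*5329)/(√(10000 + 125²)) = 10658/(√(10000 + 15625)) = 10658/(√25625) = 10658/((25*√41)) = 10658*(√41/1025) = 10658*√41/1025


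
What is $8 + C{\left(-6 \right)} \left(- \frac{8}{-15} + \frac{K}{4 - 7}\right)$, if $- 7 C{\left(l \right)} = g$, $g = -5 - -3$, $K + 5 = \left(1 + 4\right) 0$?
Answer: $\frac{302}{35} \approx 8.6286$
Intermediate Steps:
$K = -5$ ($K = -5 + \left(1 + 4\right) 0 = -5 + 5 \cdot 0 = -5 + 0 = -5$)
$g = -2$ ($g = -5 + 3 = -2$)
$C{\left(l \right)} = \frac{2}{7}$ ($C{\left(l \right)} = \left(- \frac{1}{7}\right) \left(-2\right) = \frac{2}{7}$)
$8 + C{\left(-6 \right)} \left(- \frac{8}{-15} + \frac{K}{4 - 7}\right) = 8 + \frac{2 \left(- \frac{8}{-15} - \frac{5}{4 - 7}\right)}{7} = 8 + \frac{2 \left(\left(-8\right) \left(- \frac{1}{15}\right) - \frac{5}{-3}\right)}{7} = 8 + \frac{2 \left(\frac{8}{15} - - \frac{5}{3}\right)}{7} = 8 + \frac{2 \left(\frac{8}{15} + \frac{5}{3}\right)}{7} = 8 + \frac{2}{7} \cdot \frac{11}{5} = 8 + \frac{22}{35} = \frac{302}{35}$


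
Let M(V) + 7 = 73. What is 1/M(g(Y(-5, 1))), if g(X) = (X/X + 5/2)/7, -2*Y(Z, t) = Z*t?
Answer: 1/66 ≈ 0.015152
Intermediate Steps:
Y(Z, t) = -Z*t/2
g(X) = 1/2 (g(X) = (1 + 5*(1/2))*(1/7) = (1 + 5/2)*(1/7) = (7/2)*(1/7) = 1/2)
M(V) = 66 (M(V) = -7 + 73 = 66)
1/M(g(Y(-5, 1))) = 1/66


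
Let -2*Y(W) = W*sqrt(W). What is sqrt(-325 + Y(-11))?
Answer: sqrt(-1300 + 22*I*sqrt(11))/2 ≈ 0.50573 + 18.035*I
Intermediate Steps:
Y(W) = -W**(3/2)/2 (Y(W) = -W*sqrt(W)/2 = -W**(3/2)/2)
sqrt(-325 + Y(-11)) = sqrt(-325 - (-11)*I*sqrt(11)/2) = sqrt(-325 + 11*I*sqrt(11)/2)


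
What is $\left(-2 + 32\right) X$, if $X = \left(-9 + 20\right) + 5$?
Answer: $480$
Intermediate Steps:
$X = 16$ ($X = 11 + 5 = 16$)
$\left(-2 + 32\right) X = \left(-2 + 32\right) 16 = 30 \cdot 16 = 480$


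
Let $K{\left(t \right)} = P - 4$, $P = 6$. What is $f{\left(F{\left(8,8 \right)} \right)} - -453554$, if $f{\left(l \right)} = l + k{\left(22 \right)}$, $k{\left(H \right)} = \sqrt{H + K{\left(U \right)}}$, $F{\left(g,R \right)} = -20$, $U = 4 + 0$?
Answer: $453534 + 2 \sqrt{6} \approx 4.5354 \cdot 10^{5}$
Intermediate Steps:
$U = 4$
$K{\left(t \right)} = 2$ ($K{\left(t \right)} = 6 - 4 = 2$)
$k{\left(H \right)} = \sqrt{2 + H}$ ($k{\left(H \right)} = \sqrt{H + 2} = \sqrt{2 + H}$)
$f{\left(l \right)} = l + 2 \sqrt{6}$ ($f{\left(l \right)} = l + \sqrt{2 + 22} = l + \sqrt{24} = l + 2 \sqrt{6}$)
$f{\left(F{\left(8,8 \right)} \right)} - -453554 = \left(-20 + 2 \sqrt{6}\right) - -453554 = \left(-20 + 2 \sqrt{6}\right) + 453554 = 453534 + 2 \sqrt{6}$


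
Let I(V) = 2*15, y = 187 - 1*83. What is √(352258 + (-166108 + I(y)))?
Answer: 2*√46545 ≈ 431.49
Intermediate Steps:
y = 104 (y = 187 - 83 = 104)
I(V) = 30
√(352258 + (-166108 + I(y))) = √(352258 + (-166108 + 30)) = √(352258 - 166078) = √186180 = 2*√46545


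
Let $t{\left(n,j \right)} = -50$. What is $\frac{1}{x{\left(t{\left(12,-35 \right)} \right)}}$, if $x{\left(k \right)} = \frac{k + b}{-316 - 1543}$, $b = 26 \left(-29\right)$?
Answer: $\frac{1859}{804} \approx 2.3122$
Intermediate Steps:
$b = -754$
$x{\left(k \right)} = \frac{58}{143} - \frac{k}{1859}$ ($x{\left(k \right)} = \frac{k - 754}{-316 - 1543} = \frac{-754 + k}{-1859} = \left(-754 + k\right) \left(- \frac{1}{1859}\right) = \frac{58}{143} - \frac{k}{1859}$)
$\frac{1}{x{\left(t{\left(12,-35 \right)} \right)}} = \frac{1}{\frac{58}{143} - - \frac{50}{1859}} = \frac{1}{\frac{58}{143} + \frac{50}{1859}} = \frac{1}{\frac{804}{1859}} = \frac{1859}{804}$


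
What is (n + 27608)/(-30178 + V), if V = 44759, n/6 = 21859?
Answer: 158762/14581 ≈ 10.888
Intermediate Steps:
n = 131154 (n = 6*21859 = 131154)
(n + 27608)/(-30178 + V) = (131154 + 27608)/(-30178 + 44759) = 158762/14581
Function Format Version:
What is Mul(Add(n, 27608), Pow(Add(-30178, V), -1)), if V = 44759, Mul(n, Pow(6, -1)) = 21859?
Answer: Rational(158762, 14581) ≈ 10.888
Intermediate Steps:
n = 131154 (n = Mul(6, 21859) = 131154)
Mul(Add(n, 27608), Pow(Add(-30178, V), -1)) = Mul(Add(131154, 27608), Pow(Add(-30178, 44759), -1)) = Mul(158762, Pow(14581, -1)) = Mul(158762, Rational(1, 14581)) = Rational(158762, 14581)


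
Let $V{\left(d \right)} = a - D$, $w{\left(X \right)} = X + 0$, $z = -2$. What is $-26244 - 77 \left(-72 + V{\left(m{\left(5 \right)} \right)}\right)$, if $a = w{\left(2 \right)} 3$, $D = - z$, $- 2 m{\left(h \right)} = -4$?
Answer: $-21008$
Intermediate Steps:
$m{\left(h \right)} = 2$ ($m{\left(h \right)} = \left(- \frac{1}{2}\right) \left(-4\right) = 2$)
$w{\left(X \right)} = X$
$D = 2$ ($D = \left(-1\right) \left(-2\right) = 2$)
$a = 6$ ($a = 2 \cdot 3 = 6$)
$V{\left(d \right)} = 4$ ($V{\left(d \right)} = 6 - 2 = 4$)
$-26244 - 77 \left(-72 + V{\left(m{\left(5 \right)} \right)}\right) = -26244 - 77 \left(-72 + 4\right) = -26244 - 77 \left(-68\right) = -26244 - -5236 = -26244 + 5236 = -21008$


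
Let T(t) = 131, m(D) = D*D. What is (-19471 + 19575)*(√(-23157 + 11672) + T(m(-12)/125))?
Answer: 13624 + 104*I*√11485 ≈ 13624.0 + 11145.0*I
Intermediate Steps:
m(D) = D²
(-19471 + 19575)*(√(-23157 + 11672) + T(m(-12)/125)) = (-19471 + 19575)*(√(-23157 + 11672) + 131) = 104*(√(-11485) + 131) = 104*(I*√11485 + 131) = 104*(131 + I*√11485) = 13624 + 104*I*√11485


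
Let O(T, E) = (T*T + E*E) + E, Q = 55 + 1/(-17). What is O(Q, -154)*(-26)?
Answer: -199726124/289 ≈ -6.9109e+5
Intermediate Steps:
Q = 934/17 (Q = 55 - 1/17 = 934/17 ≈ 54.941)
O(T, E) = E + E² + T² (O(T, E) = (T² + E²) + E = (E² + T²) + E = E + E² + T²)
O(Q, -154)*(-26) = (-154 + (-154)² + (934/17)²)*(-26) = (-154 + 23716 + 872356/289)*(-26) = (7681774/289)*(-26) = -199726124/289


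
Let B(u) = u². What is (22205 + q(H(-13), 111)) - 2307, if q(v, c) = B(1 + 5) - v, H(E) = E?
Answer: 19947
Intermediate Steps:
q(v, c) = 36 - v (q(v, c) = (1 + 5)² - v = 6² - v = 36 - v)
(22205 + q(H(-13), 111)) - 2307 = (22205 + (36 - 1*(-13))) - 2307 = (22205 + (36 + 13)) - 2307 = (22205 + 49) - 2307 = 22254 - 2307 = 19947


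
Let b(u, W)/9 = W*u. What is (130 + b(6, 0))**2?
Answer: 16900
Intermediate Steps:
b(u, W) = 9*W*u (b(u, W) = 9*(W*u) = 9*W*u)
(130 + b(6, 0))**2 = (130 + 9*0*6)**2 = (130 + 0)**2 = 130**2 = 16900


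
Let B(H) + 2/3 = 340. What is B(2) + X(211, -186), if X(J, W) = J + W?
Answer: 1093/3 ≈ 364.33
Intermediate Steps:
B(H) = 1018/3 (B(H) = -⅔ + 340 = 1018/3)
B(2) + X(211, -186) = 1018/3 + (211 - 186) = 1018/3 + 25 = 1093/3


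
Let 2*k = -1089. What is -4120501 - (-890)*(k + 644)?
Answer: -4031946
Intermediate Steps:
k = -1089/2 (k = (½)*(-1089) = -1089/2 ≈ -544.50)
-4120501 - (-890)*(k + 644) = -4120501 - (-890)*(-1089/2 + 644) = -4120501 - (-890)*199/2 = -4120501 - 1*(-88555) = -4120501 + 88555 = -4031946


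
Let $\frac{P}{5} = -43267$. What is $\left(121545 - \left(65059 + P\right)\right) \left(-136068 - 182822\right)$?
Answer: $-86999888690$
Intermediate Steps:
$P = -216335$ ($P = 5 \left(-43267\right) = -216335$)
$\left(121545 - \left(65059 + P\right)\right) \left(-136068 - 182822\right) = \left(121545 - -151276\right) \left(-136068 - 182822\right) = \left(121545 + \left(-65059 + 216335\right)\right) \left(-318890\right) = \left(121545 + 151276\right) \left(-318890\right) = 272821 \left(-318890\right) = -86999888690$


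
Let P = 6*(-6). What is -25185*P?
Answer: 906660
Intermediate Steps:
P = -36
-25185*P = -25185*(-36) = 906660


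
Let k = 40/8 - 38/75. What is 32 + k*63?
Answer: 7877/25 ≈ 315.08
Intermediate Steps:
k = 337/75 (k = 40*(⅛) - 38*1/75 = 5 - 38/75 = 337/75 ≈ 4.4933)
32 + k*63 = 32 + (337/75)*63 = 32 + 7077/25 = 7877/25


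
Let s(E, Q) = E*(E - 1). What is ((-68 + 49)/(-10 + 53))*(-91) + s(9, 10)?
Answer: 4825/43 ≈ 112.21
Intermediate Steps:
s(E, Q) = E*(-1 + E)
((-68 + 49)/(-10 + 53))*(-91) + s(9, 10) = ((-68 + 49)/(-10 + 53))*(-91) + 9*(-1 + 9) = -19/43*(-91) + 9*8 = -19*1/43*(-91) + 72 = -19/43*(-91) + 72 = 1729/43 + 72 = 4825/43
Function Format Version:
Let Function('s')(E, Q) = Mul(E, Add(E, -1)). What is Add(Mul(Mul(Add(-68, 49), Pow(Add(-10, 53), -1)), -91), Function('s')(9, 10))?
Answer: Rational(4825, 43) ≈ 112.21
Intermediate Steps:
Function('s')(E, Q) = Mul(E, Add(-1, E))
Add(Mul(Mul(Add(-68, 49), Pow(Add(-10, 53), -1)), -91), Function('s')(9, 10)) = Add(Mul(Mul(Add(-68, 49), Pow(Add(-10, 53), -1)), -91), Mul(9, Add(-1, 9))) = Add(Mul(Mul(-19, Pow(43, -1)), -91), Mul(9, 8)) = Add(Mul(Mul(-19, Rational(1, 43)), -91), 72) = Add(Mul(Rational(-19, 43), -91), 72) = Add(Rational(1729, 43), 72) = Rational(4825, 43)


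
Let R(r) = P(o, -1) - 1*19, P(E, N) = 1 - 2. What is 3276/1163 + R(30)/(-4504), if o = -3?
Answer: 3694591/1309538 ≈ 2.8213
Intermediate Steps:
P(E, N) = -1
R(r) = -20 (R(r) = -1 - 1*19 = -1 - 19 = -20)
3276/1163 + R(30)/(-4504) = 3276/1163 - 20/(-4504) = 3276*(1/1163) - 20*(-1/4504) = 3276/1163 + 5/1126 = 3694591/1309538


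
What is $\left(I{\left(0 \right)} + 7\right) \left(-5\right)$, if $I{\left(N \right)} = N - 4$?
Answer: $-15$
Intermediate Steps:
$I{\left(N \right)} = -4 + N$
$\left(I{\left(0 \right)} + 7\right) \left(-5\right) = \left(\left(-4 + 0\right) + 7\right) \left(-5\right) = \left(-4 + 7\right) \left(-5\right) = 3 \left(-5\right) = -15$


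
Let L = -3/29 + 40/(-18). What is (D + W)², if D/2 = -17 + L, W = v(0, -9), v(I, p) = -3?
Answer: 118178641/68121 ≈ 1734.8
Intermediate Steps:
L = -607/261 (L = -3*1/29 + 40*(-1/18) = -3/29 - 20/9 = -607/261 ≈ -2.3257)
W = -3
D = -10088/261 (D = 2*(-17 - 607/261) = 2*(-5044/261) = -10088/261 ≈ -38.651)
(D + W)² = (-10088/261 - 3)² = (-10871/261)² = 118178641/68121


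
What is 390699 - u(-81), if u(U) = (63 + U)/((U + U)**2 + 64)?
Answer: 5139254655/13154 ≈ 3.9070e+5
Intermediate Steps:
u(U) = (63 + U)/(64 + 4*U**2) (u(U) = (63 + U)/((2*U)**2 + 64) = (63 + U)/(4*U**2 + 64) = (63 + U)/(64 + 4*U**2))
390699 - u(-81) = 390699 - (63 - 81)/(4*(16 + (-81)**2)) = 390699 - (-18)/(4*(16 + 6561)) = 390699 - (-18)/(4*6577) = 390699 - 1*(-9/13154) = 390699 + 9/13154 = 5139254655/13154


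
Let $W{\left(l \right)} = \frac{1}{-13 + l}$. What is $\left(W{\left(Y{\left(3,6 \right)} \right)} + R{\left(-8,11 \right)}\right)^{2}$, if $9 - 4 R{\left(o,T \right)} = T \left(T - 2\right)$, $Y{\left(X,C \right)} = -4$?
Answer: $\frac{588289}{1156} \approx 508.9$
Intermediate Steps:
$R{\left(o,T \right)} = \frac{9}{4} - \frac{T \left(-2 + T\right)}{4}$ ($R{\left(o,T \right)} = \frac{9}{4} - \frac{T \left(T - 2\right)}{4} = \frac{9}{4} - \frac{T \left(-2 + T\right)}{4}$)
$\left(W{\left(Y{\left(3,6 \right)} \right)} + R{\left(-8,11 \right)}\right)^{2} = \left(\frac{1}{-13 - 4} + \left(\frac{9}{4} + \frac{1}{2} \cdot 11 - \frac{11^{2}}{4}\right)\right)^{2} = \left(\frac{1}{-17} + \left(\frac{9}{4} + \frac{11}{2} - \frac{121}{4}\right)\right)^{2} = \left(- \frac{1}{17} + \left(\frac{9}{4} + \frac{11}{2} - \frac{121}{4}\right)\right)^{2} = \left(- \frac{1}{17} - \frac{45}{2}\right)^{2} = \left(- \frac{767}{34}\right)^{2} = \frac{588289}{1156}$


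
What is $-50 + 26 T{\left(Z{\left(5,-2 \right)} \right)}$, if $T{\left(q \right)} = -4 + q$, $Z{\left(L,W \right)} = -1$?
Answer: $-180$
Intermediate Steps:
$-50 + 26 T{\left(Z{\left(5,-2 \right)} \right)} = -50 + 26 \left(-4 - 1\right) = -50 + 26 \left(-5\right) = -50 - 130 = -180$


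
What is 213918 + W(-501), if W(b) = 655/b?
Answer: 107172263/501 ≈ 2.1392e+5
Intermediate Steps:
213918 + W(-501) = 213918 + 655/(-501) = 213918 + 655*(-1/501) = 213918 - 655/501 = 107172263/501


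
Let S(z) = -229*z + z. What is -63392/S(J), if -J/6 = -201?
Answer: 7924/34371 ≈ 0.23054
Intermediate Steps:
J = 1206 (J = -6*(-201) = 1206)
S(z) = -228*z
-63392/S(J) = -63392/((-228*1206)) = -63392/(-274968) = -63392*(-1/274968) = 7924/34371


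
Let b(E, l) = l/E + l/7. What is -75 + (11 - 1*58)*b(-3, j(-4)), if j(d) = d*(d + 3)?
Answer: -823/21 ≈ -39.190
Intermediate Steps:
j(d) = d*(3 + d)
b(E, l) = l/7 + l/E (b(E, l) = l/E + l*(1/7) = l/E + l/7 = l/7 + l/E)
-75 + (11 - 1*58)*b(-3, j(-4)) = -75 + (11 - 1*58)*((-4*(3 - 4))/7 - 4*(3 - 4)/(-3)) = -75 + (11 - 58)*((-4*(-1))/7 - 4*(-1)*(-1/3)) = -75 - 47*((1/7)*4 + 4*(-1/3)) = -75 - 47*(4/7 - 4/3) = -75 - 47*(-16/21) = -75 + 752/21 = -823/21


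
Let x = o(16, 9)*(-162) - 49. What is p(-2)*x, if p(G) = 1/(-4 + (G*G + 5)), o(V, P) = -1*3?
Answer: 437/5 ≈ 87.400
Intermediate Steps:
o(V, P) = -3
p(G) = 1/(1 + G²) (p(G) = 1/(-4 + (G² + 5)) = 1/(-4 + (5 + G²)) = 1/(1 + G²))
x = 437 (x = -3*(-162) - 49 = 486 - 49 = 437)
p(-2)*x = 437/(1 + (-2)²) = 437/(1 + 4) = 437/5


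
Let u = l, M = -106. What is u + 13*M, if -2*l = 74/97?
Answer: -133703/97 ≈ -1378.4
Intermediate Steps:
l = -37/97 ≈ -0.38144
u = -37/97 ≈ -0.38144
u + 13*M = -37/97 + 13*(-106) = -37/97 - 1378 = -133703/97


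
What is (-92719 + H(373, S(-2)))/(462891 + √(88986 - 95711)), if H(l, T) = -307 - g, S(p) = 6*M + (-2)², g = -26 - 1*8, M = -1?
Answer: -21522579936/107134042303 + 232480*I*√269/107134042303 ≈ -0.20089 + 3.559e-5*I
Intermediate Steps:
g = -34 (g = -26 - 8 = -34)
S(p) = -2 (S(p) = 6*(-1) + (-2)² = -6 + 4 = -2)
H(l, T) = -273 (H(l, T) = -307 - 1*(-34) = -307 + 34 = -273)
(-92719 + H(373, S(-2)))/(462891 + √(88986 - 95711)) = (-92719 - 273)/(462891 + √(88986 - 95711)) = -92992/(462891 + √(-6725)) = -92992/(462891 + 5*I*√269)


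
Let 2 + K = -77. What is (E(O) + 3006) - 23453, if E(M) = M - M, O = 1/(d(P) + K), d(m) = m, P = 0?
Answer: -20447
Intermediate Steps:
K = -79 (K = -2 - 77 = -79)
O = -1/79 (O = 1/(0 - 79) = 1/(-79) = -1/79 ≈ -0.012658)
E(M) = 0
(E(O) + 3006) - 23453 = (0 + 3006) - 23453 = 3006 - 23453 = -20447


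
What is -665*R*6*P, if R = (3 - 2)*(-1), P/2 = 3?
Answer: 23940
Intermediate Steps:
P = 6 (P = 2*3 = 6)
R = -1 (R = 1*(-1) = -1)
-665*R*6*P = -665*(-1*6)*6 = -(-3990)*6 = -665*(-36) = 23940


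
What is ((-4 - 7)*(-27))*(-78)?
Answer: -23166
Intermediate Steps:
((-4 - 7)*(-27))*(-78) = -11*(-27)*(-78) = 297*(-78) = -23166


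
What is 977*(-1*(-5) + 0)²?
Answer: 24425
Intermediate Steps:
977*(-1*(-5) + 0)² = 977*(5 + 0)² = 977*5² = 977*25 = 24425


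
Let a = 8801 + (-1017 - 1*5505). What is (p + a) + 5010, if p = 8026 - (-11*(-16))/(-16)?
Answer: 15326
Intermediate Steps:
a = 2279 (a = 8801 + (-1017 - 5505) = 8801 - 6522 = 2279)
p = 8037 (p = 8026 - 176*(-1)/16 = 8026 - 1*(-11) = 8026 + 11 = 8037)
(p + a) + 5010 = (8037 + 2279) + 5010 = 10316 + 5010 = 15326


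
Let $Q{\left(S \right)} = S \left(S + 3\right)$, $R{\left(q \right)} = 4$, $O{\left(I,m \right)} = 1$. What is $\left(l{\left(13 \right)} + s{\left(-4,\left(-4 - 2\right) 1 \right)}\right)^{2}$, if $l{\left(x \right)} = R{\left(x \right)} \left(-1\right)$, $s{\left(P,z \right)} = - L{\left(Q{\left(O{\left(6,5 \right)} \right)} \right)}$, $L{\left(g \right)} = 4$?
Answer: $64$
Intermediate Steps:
$Q{\left(S \right)} = S \left(3 + S\right)$
$s{\left(P,z \right)} = -4$ ($s{\left(P,z \right)} = \left(-1\right) 4 = -4$)
$l{\left(x \right)} = -4$ ($l{\left(x \right)} = 4 \left(-1\right) = -4$)
$\left(l{\left(13 \right)} + s{\left(-4,\left(-4 - 2\right) 1 \right)}\right)^{2} = \left(-4 - 4\right)^{2} = \left(-8\right)^{2} = 64$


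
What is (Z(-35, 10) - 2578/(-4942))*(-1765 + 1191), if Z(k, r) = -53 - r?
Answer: 12659488/353 ≈ 35863.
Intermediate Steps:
(Z(-35, 10) - 2578/(-4942))*(-1765 + 1191) = ((-53 - 1*10) - 2578/(-4942))*(-1765 + 1191) = ((-53 - 10) - 2578*(-1/4942))*(-574) = (-63 + 1289/2471)*(-574) = -154384/2471*(-574) = 12659488/353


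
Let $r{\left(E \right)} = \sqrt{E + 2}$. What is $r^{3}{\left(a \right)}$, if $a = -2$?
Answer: $0$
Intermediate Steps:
$r{\left(E \right)} = \sqrt{2 + E}$
$r^{3}{\left(a \right)} = \left(\sqrt{2 - 2}\right)^{3} = \left(\sqrt{0}\right)^{3} = 0^{3} = 0$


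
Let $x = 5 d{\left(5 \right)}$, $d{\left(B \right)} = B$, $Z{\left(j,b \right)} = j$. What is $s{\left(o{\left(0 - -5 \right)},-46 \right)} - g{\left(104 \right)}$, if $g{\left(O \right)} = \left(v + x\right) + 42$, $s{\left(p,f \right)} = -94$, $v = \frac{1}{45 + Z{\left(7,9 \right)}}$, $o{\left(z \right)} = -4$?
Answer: $- \frac{8373}{52} \approx -161.02$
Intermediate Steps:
$v = \frac{1}{52}$ ($v = \frac{1}{45 + 7} = \frac{1}{52} \approx 0.019231$)
$x = 25$ ($x = 5 \cdot 5 = 25$)
$g{\left(O \right)} = \frac{3485}{52}$ ($g{\left(O \right)} = \left(\frac{1}{52} + 25\right) + 42 = \frac{1301}{52} + 42 = \frac{3485}{52}$)
$s{\left(o{\left(0 - -5 \right)},-46 \right)} - g{\left(104 \right)} = -94 - \frac{3485}{52} = - \frac{8373}{52}$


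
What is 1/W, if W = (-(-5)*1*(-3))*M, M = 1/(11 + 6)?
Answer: -17/15 ≈ -1.1333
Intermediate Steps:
M = 1/17 ≈ 0.058824
W = -15/17 (W = -(-5)*1*(-3)*(1/17) = -(-5)*(-3)*(1/17) = -5*3*(1/17) = -15*1/17 = -15/17 ≈ -0.88235)
1/W = 1/(-15/17) = -17/15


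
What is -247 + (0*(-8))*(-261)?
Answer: -247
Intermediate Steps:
-247 + (0*(-8))*(-261) = -247 + 0*(-261) = -247 + 0 = -247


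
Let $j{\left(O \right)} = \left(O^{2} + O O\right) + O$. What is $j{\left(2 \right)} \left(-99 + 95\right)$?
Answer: $-40$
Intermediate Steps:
$j{\left(O \right)} = O + 2 O^{2}$ ($j{\left(O \right)} = \left(O^{2} + O^{2}\right) + O = 2 O^{2} + O = O + 2 O^{2}$)
$j{\left(2 \right)} \left(-99 + 95\right) = 2 \left(1 + 2 \cdot 2\right) \left(-99 + 95\right) = 2 \left(1 + 4\right) \left(-4\right) = 2 \cdot 5 \left(-4\right) = 10 \left(-4\right) = -40$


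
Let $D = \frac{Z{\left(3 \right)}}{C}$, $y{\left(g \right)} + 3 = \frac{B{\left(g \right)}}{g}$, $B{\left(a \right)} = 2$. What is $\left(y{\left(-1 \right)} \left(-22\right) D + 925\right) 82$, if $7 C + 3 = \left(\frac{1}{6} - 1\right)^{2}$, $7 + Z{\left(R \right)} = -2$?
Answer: $\frac{26752910}{83} \approx 3.2232 \cdot 10^{5}$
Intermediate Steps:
$Z{\left(R \right)} = -9$ ($Z{\left(R \right)} = -7 - 2 = -9$)
$y{\left(g \right)} = -3 + \frac{2}{g}$
$C = - \frac{83}{252}$ ($C = - \frac{3}{7} + \frac{\left(\frac{1}{6} - 1\right)^{2}}{7} = - \frac{3}{7} + \frac{\left(- \frac{5}{6}\right)^{2}}{7} = - \frac{3}{7} + \frac{1}{7} \cdot \frac{25}{36} = - \frac{3}{7} + \frac{25}{252} = - \frac{83}{252} \approx -0.32937$)
$D = \frac{2268}{83}$ ($D = - \frac{9}{- \frac{83}{252}} = \left(-9\right) \left(- \frac{252}{83}\right) = \frac{2268}{83} \approx 27.325$)
$\left(y{\left(-1 \right)} \left(-22\right) D + 925\right) 82 = \left(\left(-3 + \frac{2}{-1}\right) \left(-22\right) \frac{2268}{83} + 925\right) 82 = \left(\left(-3 + 2 \left(-1\right)\right) \left(-22\right) \frac{2268}{83} + 925\right) 82 = \left(\left(-3 - 2\right) \left(-22\right) \frac{2268}{83} + 925\right) 82 = \left(\left(-5\right) \left(-22\right) \frac{2268}{83} + 925\right) 82 = \left(110 \cdot \frac{2268}{83} + 925\right) 82 = \left(\frac{249480}{83} + 925\right) 82 = \frac{326255}{83} \cdot 82 = \frac{26752910}{83}$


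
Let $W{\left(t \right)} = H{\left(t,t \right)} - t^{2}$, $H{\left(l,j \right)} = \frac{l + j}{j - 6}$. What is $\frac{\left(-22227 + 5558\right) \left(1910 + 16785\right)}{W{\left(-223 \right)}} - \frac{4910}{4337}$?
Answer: $\frac{61888713035553}{9877513163} \approx 6265.6$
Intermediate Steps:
$H{\left(l,j \right)} = \frac{j + l}{-6 + j}$
$W{\left(t \right)} = - t^{2} + \frac{2 t}{-6 + t}$ ($W{\left(t \right)} = \frac{t + t}{-6 + t} - t^{2} = \frac{2 t}{-6 + t} - t^{2} = - t^{2} + \frac{2 t}{-6 + t}$)
$\frac{\left(-22227 + 5558\right) \left(1910 + 16785\right)}{W{\left(-223 \right)}} - \frac{4910}{4337} = \frac{\left(-22227 + 5558\right) \left(1910 + 16785\right)}{\left(-223\right) \frac{1}{-6 - 223} \left(2 - 223 \left(6 - -223\right)\right)} - \frac{4910}{4337} = \frac{\left(-16669\right) 18695}{\left(-223\right) \frac{1}{-229} \left(2 - 223 \left(6 + 223\right)\right)} - \frac{4910}{4337} = - \frac{311626955}{\left(-223\right) \left(- \frac{1}{229}\right) \left(2 - 51067\right)} - \frac{4910}{4337} = - \frac{311626955}{\left(-223\right) \left(- \frac{1}{229}\right) \left(-51065\right)} - \frac{4910}{4337} = - \frac{311626955}{- \frac{11387495}{229}} - \frac{4910}{4337} = \left(-311626955\right) \left(- \frac{229}{11387495}\right) - \frac{4910}{4337} = \frac{14272514539}{2277499} - \frac{4910}{4337} = \frac{61888713035553}{9877513163}$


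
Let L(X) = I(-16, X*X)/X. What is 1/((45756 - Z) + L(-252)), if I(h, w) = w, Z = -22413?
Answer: 1/67917 ≈ 1.4724e-5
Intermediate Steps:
L(X) = X (L(X) = (X*X)/X = X²/X = X)
1/((45756 - Z) + L(-252)) = 1/((45756 - 1*(-22413)) - 252) = 1/((45756 + 22413) - 252) = 1/(68169 - 252) = 1/67917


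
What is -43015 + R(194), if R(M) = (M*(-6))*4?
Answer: -47671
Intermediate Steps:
R(M) = -24*M (R(M) = -6*M*4 = -24*M)
-43015 + R(194) = -43015 - 24*194 = -43015 - 4656 = -47671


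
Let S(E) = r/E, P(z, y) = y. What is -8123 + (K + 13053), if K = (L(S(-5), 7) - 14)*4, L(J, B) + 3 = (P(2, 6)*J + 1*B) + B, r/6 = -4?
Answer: 25166/5 ≈ 5033.2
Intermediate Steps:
r = -24 (r = 6*(-4) = -24)
S(E) = -24/E
L(J, B) = -3 + 2*B + 6*J (L(J, B) = -3 + ((6*J + 1*B) + B) = -3 + ((6*J + B) + B) = -3 + ((B + 6*J) + B) = -3 + (2*B + 6*J) = -3 + 2*B + 6*J)
K = 516/5 (K = ((-3 + 2*7 + 6*(-24/(-5))) - 14)*4 = ((-3 + 14 + 6*(-24*(-1/5))) - 14)*4 = ((-3 + 14 + 6*(24/5)) - 14)*4 = ((-3 + 14 + 144/5) - 14)*4 = (199/5 - 14)*4 = (129/5)*4 = 516/5 ≈ 103.20)
-8123 + (K + 13053) = -8123 + (516/5 + 13053) = -8123 + 65781/5 = 25166/5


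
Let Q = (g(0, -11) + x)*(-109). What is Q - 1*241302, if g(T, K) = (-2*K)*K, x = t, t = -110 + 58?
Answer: -209256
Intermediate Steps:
t = -52
x = -52
g(T, K) = -2*K²
Q = 32046 (Q = (-2*(-11)² - 52)*(-109) = (-2*121 - 52)*(-109) = (-242 - 52)*(-109) = -294*(-109) = 32046)
Q - 1*241302 = 32046 - 1*241302 = 32046 - 241302 = -209256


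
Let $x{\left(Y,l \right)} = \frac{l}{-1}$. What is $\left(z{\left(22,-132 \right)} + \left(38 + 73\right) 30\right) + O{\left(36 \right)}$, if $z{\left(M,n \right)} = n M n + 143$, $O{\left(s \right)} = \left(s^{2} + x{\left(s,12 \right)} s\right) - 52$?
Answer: $387613$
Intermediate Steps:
$x{\left(Y,l \right)} = - l$ ($x{\left(Y,l \right)} = l \left(-1\right) = - l$)
$O{\left(s \right)} = -52 + s^{2} - 12 s$ ($O{\left(s \right)} = \left(s^{2} + \left(-1\right) 12 s\right) - 52 = \left(s^{2} - 12 s\right) - 52 = -52 + s^{2} - 12 s$)
$z{\left(M,n \right)} = 143 + M n^{2}$ ($z{\left(M,n \right)} = M n n + 143 = M n^{2} + 143 = 143 + M n^{2}$)
$\left(z{\left(22,-132 \right)} + \left(38 + 73\right) 30\right) + O{\left(36 \right)} = \left(\left(143 + 22 \left(-132\right)^{2}\right) + \left(38 + 73\right) 30\right) - \left(484 - 1296\right) = \left(\left(143 + 22 \cdot 17424\right) + 111 \cdot 30\right) - -812 = \left(\left(143 + 383328\right) + 3330\right) + 812 = \left(383471 + 3330\right) + 812 = 386801 + 812 = 387613$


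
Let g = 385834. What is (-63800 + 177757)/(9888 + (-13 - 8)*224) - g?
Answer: -2000049499/5184 ≈ -3.8581e+5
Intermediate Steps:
(-63800 + 177757)/(9888 + (-13 - 8)*224) - g = (-63800 + 177757)/(9888 + (-13 - 8)*224) - 1*385834 = 113957/(9888 - 21*224) - 385834 = 113957/(9888 - 4704) - 385834 = 113957/5184 - 385834 = -2000049499/5184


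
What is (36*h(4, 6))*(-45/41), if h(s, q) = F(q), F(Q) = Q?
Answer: -9720/41 ≈ -237.07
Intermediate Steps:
h(s, q) = q
(36*h(4, 6))*(-45/41) = (36*6)*(-45/41) = 216*(-45*1/41) = 216*(-45/41) = -9720/41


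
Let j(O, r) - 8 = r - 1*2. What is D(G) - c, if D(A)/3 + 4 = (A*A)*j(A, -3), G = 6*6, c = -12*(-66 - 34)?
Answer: 10452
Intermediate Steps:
j(O, r) = 6 + r (j(O, r) = 8 + (r - 1*2) = 8 + (r - 2) = 8 + (-2 + r) = 6 + r)
c = 1200 (c = -12*(-100) = 1200)
G = 36
D(A) = -12 + 9*A² (D(A) = -12 + 3*((A*A)*(6 - 3)) = -12 + 3*(A²*3) = -12 + 3*(3*A²) = -12 + 9*A²)
D(G) - c = (-12 + 9*36²) - 1*1200 = (-12 + 9*1296) - 1200 = (-12 + 11664) - 1200 = 11652 - 1200 = 10452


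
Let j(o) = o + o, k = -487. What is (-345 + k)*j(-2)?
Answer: 3328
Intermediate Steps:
j(o) = 2*o
(-345 + k)*j(-2) = (-345 - 487)*(2*(-2)) = -832*(-4) = 3328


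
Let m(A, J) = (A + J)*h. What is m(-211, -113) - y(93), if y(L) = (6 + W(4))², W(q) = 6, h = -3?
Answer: 828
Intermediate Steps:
m(A, J) = -3*A - 3*J (m(A, J) = (A + J)*(-3) = -3*A - 3*J)
y(L) = 144 (y(L) = (6 + 6)² = 12² = 144)
m(-211, -113) - y(93) = (-3*(-211) - 3*(-113)) - 1*144 = (633 + 339) - 144 = 972 - 144 = 828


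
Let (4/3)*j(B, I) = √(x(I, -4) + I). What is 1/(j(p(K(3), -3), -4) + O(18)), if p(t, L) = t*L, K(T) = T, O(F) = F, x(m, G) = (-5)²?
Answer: 32/555 - 4*√21/1665 ≈ 0.046648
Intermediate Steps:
x(m, G) = 25
p(t, L) = L*t
j(B, I) = 3*√(25 + I)/4
1/(j(p(K(3), -3), -4) + O(18)) = 1/(3*√(25 - 4)/4 + 18) = 1/(3*√21/4 + 18) = 1/(18 + 3*√21/4)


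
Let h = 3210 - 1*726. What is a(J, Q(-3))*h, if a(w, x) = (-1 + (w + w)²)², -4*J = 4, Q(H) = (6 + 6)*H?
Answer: 22356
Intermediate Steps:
Q(H) = 12*H
J = -1 (J = -¼*4 = -1)
h = 2484 (h = 3210 - 726 = 2484)
a(w, x) = (-1 + 4*w²)² (a(w, x) = (-1 + (2*w)²)² = (-1 + 4*w²)²)
a(J, Q(-3))*h = (-1 + 4*(-1)²)²*2484 = (-1 + 4*1)²*2484 = (-1 + 4)²*2484 = 3²*2484 = 9*2484 = 22356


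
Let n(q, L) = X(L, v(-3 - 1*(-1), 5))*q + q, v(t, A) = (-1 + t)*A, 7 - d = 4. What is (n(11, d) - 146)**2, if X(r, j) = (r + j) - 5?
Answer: 103684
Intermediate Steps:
d = 3 (d = 7 - 1*4 = 7 - 4 = 3)
v(t, A) = A*(-1 + t)
X(r, j) = -5 + j + r (X(r, j) = (j + r) - 5 = -5 + j + r)
n(q, L) = q + q*(-20 + L) (n(q, L) = (-5 + 5*(-1 + (-3 - 1*(-1))) + L)*q + q = (-5 + 5*(-1 + (-3 + 1)) + L)*q + q = (-5 + 5*(-1 - 2) + L)*q + q = (-5 + 5*(-3) + L)*q + q = (-5 - 15 + L)*q + q = (-20 + L)*q + q = q*(-20 + L) + q = q + q*(-20 + L))
(n(11, d) - 146)**2 = (11*(-19 + 3) - 146)**2 = (11*(-16) - 146)**2 = (-176 - 146)**2 = (-322)**2 = 103684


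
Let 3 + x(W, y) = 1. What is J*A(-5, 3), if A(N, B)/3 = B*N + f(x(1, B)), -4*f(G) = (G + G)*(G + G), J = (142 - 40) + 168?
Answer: -15390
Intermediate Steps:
J = 270 (J = 102 + 168 = 270)
x(W, y) = -2 (x(W, y) = -3 + 1 = -2)
f(G) = -G² (f(G) = -(G + G)*(G + G)/4 = -2*G*2*G/4 = -G²)
A(N, B) = -12 + 3*B*N (A(N, B) = 3*(B*N - 1*(-2)²) = 3*(B*N - 1*4) = 3*(B*N - 4) = 3*(-4 + B*N) = -12 + 3*B*N)
J*A(-5, 3) = 270*(-12 + 3*3*(-5)) = 270*(-12 - 45) = 270*(-57) = -15390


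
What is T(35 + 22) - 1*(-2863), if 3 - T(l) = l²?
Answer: -383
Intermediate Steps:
T(l) = 3 - l²
T(35 + 22) - 1*(-2863) = (3 - (35 + 22)²) - 1*(-2863) = (3 - 1*57²) + 2863 = (3 - 1*3249) + 2863 = (3 - 3249) + 2863 = -3246 + 2863 = -383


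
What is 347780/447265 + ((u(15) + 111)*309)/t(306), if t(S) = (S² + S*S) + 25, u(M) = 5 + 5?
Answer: 1488380759/1523116231 ≈ 0.97719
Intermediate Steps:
u(M) = 10
t(S) = 25 + 2*S² (t(S) = (S² + S²) + 25 = 2*S² + 25 = 25 + 2*S²)
347780/447265 + ((u(15) + 111)*309)/t(306) = 347780/447265 + ((10 + 111)*309)/(25 + 2*306²) = 347780*(1/447265) + (121*309)/(25 + 2*93636) = 69556/89453 + 37389/(25 + 187272) = 69556/89453 + 37389/187297 = 69556/89453 + 37389*(1/187297) = 69556/89453 + 3399/17027 = 1488380759/1523116231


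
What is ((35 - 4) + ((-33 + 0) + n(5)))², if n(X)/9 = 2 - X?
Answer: 841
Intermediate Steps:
n(X) = 18 - 9*X (n(X) = 9*(2 - X) = 18 - 9*X)
((35 - 4) + ((-33 + 0) + n(5)))² = ((35 - 4) + ((-33 + 0) + (18 - 9*5)))² = (31 + (-33 + (18 - 45)))² = (31 + (-33 - 27))² = (31 - 60)² = (-29)² = 841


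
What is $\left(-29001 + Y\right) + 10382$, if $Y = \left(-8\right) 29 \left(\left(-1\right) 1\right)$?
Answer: $-18387$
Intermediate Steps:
$Y = 232$ ($Y = \left(-232\right) \left(-1\right) = 232$)
$\left(-29001 + Y\right) + 10382 = \left(-29001 + 232\right) + 10382 = -28769 + 10382 = -18387$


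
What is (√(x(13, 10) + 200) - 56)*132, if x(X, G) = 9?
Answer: -7392 + 132*√209 ≈ -5483.7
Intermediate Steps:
(√(x(13, 10) + 200) - 56)*132 = (√(9 + 200) - 56)*132 = (√209 - 56)*132 = (-56 + √209)*132 = -7392 + 132*√209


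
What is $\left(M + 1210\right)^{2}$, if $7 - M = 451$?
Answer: $586756$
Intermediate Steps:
$M = -444$ ($M = 7 - 451 = -444$)
$\left(M + 1210\right)^{2} = \left(-444 + 1210\right)^{2} = 766^{2} = 586756$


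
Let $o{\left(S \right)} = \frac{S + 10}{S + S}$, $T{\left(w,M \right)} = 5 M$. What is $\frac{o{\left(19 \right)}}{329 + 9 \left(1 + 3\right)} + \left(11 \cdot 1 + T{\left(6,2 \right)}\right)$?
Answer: $\frac{291299}{13870} \approx 21.002$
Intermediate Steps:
$o{\left(S \right)} = \frac{10 + S}{2 S}$
$\frac{o{\left(19 \right)}}{329 + 9 \left(1 + 3\right)} + \left(11 \cdot 1 + T{\left(6,2 \right)}\right) = \frac{\frac{1}{2} \cdot \frac{1}{19} \left(10 + 19\right)}{329 + 9 \left(1 + 3\right)} + \left(11 \cdot 1 + 5 \cdot 2\right) = \frac{\frac{1}{2} \cdot \frac{1}{19} \cdot 29}{329 + 9 \cdot 4} + \left(11 + 10\right) = \frac{1}{329 + 36} \cdot \frac{29}{38} + 21 = \frac{1}{365} \cdot \frac{29}{38} + 21 = \frac{29}{13870} + 21 = \frac{291299}{13870}$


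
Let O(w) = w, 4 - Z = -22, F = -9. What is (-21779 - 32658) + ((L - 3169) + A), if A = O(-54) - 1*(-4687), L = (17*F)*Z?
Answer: -56951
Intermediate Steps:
Z = 26 (Z = 4 - 1*(-22) = 4 + 22 = 26)
L = -3978 (L = (17*(-9))*26 = -153*26 = -3978)
A = 4633 (A = -54 - 1*(-4687) = -54 + 4687 = 4633)
(-21779 - 32658) + ((L - 3169) + A) = (-21779 - 32658) + ((-3978 - 3169) + 4633) = -54437 + (-7147 + 4633) = -54437 - 2514 = -56951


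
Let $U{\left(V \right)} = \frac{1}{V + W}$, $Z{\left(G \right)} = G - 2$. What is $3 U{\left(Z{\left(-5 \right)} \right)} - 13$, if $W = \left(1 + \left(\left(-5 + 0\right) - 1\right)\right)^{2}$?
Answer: $- \frac{77}{6} \approx -12.833$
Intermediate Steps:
$Z{\left(G \right)} = -2 + G$
$W = 25$ ($W = \left(1 - 6\right)^{2} = \left(-5\right)^{2} = 25$)
$U{\left(V \right)} = \frac{1}{25 + V}$ ($U{\left(V \right)} = \frac{1}{V + 25} = \frac{1}{25 + V}$)
$3 U{\left(Z{\left(-5 \right)} \right)} - 13 = \frac{3}{25 - 7} - 13 = \frac{3}{18} - 13 = 3 \cdot \frac{1}{18} - 13 = \frac{1}{6} - 13 = - \frac{77}{6}$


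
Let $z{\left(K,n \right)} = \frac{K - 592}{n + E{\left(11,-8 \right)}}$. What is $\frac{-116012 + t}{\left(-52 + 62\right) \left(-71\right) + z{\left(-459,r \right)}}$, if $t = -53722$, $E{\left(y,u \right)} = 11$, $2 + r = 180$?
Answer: $\frac{32079726}{135241} \approx 237.2$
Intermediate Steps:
$r = 178$ ($r = -2 + 180 = 178$)
$z{\left(K,n \right)} = \frac{-592 + K}{11 + n}$ ($z{\left(K,n \right)} = \frac{K - 592}{n + 11} = \frac{-592 + K}{11 + n}$)
$\frac{-116012 + t}{\left(-52 + 62\right) \left(-71\right) + z{\left(-459,r \right)}} = \frac{-116012 - 53722}{\left(-52 + 62\right) \left(-71\right) + \frac{-592 - 459}{11 + 178}} = - \frac{169734}{10 \left(-71\right) + \frac{1}{189} \left(-1051\right)} = - \frac{169734}{-710 + \frac{1}{189} \left(-1051\right)} = - \frac{169734}{-710 - \frac{1051}{189}} = - \frac{169734}{- \frac{135241}{189}} = \left(-169734\right) \left(- \frac{189}{135241}\right) = \frac{32079726}{135241}$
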